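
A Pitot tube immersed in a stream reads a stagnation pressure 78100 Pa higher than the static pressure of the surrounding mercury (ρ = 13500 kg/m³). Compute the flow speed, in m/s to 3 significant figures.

v ≈ 3.40 m/s

The dynamic pressure equals the rise in static pressure at the stagnation point: ΔP = ½ρv².
v = √(2ΔP/ρ) = √(2·78100/13500) = 3.40 m/s.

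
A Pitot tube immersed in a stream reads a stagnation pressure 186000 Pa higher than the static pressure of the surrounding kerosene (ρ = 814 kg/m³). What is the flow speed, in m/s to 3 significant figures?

21.4 m/s

The dynamic pressure equals the rise in static pressure at the stagnation point: ΔP = ½ρv².
v = √(2ΔP/ρ) = √(2·186000/814) = 21.4 m/s.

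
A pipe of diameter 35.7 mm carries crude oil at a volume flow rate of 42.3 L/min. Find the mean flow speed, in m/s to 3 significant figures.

Q = 42.3 L/min = 0.000705 m³/s.
v = Q/A = 0.000705 / 0.00100 = 0.704 m/s.

v ≈ 0.704 m/s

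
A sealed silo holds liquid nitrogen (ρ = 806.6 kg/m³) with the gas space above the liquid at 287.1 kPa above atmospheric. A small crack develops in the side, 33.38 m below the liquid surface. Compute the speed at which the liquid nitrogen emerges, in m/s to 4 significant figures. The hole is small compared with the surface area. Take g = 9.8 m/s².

36.96 m/s

Take point 1 at the surface (v₁ ≈ 0) and point 2 at the hole (at atmospheric pressure). Bernoulli: P₁ + ρg h = P_atm + ½ρv₂².
With P₁ − P_atm = 287100 Pa, v₂ = √(2gh + 2ΔP/ρ) = √(2·9.8·33.38 + 2·287100/806.6) = 36.96 m/s.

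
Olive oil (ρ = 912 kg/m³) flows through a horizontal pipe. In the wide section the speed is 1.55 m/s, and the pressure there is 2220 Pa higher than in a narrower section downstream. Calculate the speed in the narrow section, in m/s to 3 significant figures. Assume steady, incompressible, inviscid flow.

With h₁ = h₂, rearranging Bernoulli gives v₂ = √(v₁² + 2ΔP/ρ).
v₂ = √(1.55² + 2·2220/912) = √(2.40 + 4.87) = 2.70 m/s.

v₂ ≈ 2.70 m/s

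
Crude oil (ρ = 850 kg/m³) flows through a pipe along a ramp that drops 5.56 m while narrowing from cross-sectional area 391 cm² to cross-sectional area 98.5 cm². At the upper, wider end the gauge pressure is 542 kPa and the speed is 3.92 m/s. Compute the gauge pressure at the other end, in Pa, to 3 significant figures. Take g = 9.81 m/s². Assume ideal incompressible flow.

Continuity gives A₁v₁ = A₂v₂, so v₂ = (391 cm²)/(98.5 cm²) × 3.92 m/s = 15.6 m/s.
Bernoulli: P₁ + ½ρv₁² + ρg h₁ = P₂ + ½ρv₂² + ρg h₂, so P₂ = P₁ + ½ρ(v₁² − v₂²) − ρg(h₂ − h₁).
P₂ = 542000 + ½·850·(3.92² − 15.6²) − 850·9.81·(−5.56) = 542000 + (-96400) − (-46400) = 492000 Pa.

P₂ ≈ 492000 Pa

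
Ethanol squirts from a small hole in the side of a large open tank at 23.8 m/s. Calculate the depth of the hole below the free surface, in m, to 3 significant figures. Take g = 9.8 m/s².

h ≈ 28.9 m

For a small hole in a large open tank, ½v² = gh, giving h = v²/(2g).
h = 23.8²/(2·9.8) = 566/19.60 = 28.9 m.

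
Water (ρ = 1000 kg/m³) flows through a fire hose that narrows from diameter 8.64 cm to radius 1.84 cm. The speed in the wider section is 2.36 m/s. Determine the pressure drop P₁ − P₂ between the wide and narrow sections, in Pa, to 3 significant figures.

The volume flow rate is constant, so v₂ = (A₁/A₂)v₁ = (58.6/10.6)·2.36 = 13.0 m/s.
The pipe is horizontal, so Bernoulli reduces to P₁ + ½ρv₁² = P₂ + ½ρv₂².
P₁ − P₂ = ½·1000·(13.0² − 2.36²) = ½·1000·164 = 81800 Pa.

ΔP = 81800 Pa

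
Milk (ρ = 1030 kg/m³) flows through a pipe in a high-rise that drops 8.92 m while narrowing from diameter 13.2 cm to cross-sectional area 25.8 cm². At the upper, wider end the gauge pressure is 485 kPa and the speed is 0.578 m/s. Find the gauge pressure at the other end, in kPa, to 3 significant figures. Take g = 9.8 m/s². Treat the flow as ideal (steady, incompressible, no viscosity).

By continuity, v₂ = v₁·A₁/A₂ = 0.578·(137/25.8) = 3.07 m/s.
Applying Bernoulli between the two ends and solving for P₂: P₂ = P₁ + ½ρ(v₁² − v₂²) − ρgΔh.
P₂ = 485000 + ½·1030·(0.578² − 3.07²) − 1030·9.8·(−8.92) = 485000 + (-4670) − (-90000) = 570000 Pa.

P₂ = 570 kPa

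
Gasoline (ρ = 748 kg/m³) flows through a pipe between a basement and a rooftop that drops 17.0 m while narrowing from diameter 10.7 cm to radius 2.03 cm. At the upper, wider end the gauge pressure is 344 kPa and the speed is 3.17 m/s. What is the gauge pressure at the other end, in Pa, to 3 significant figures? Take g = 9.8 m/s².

P₂ ≈ 291000 Pa

Continuity gives A₁v₁ = A₂v₂, so v₂ = (89.9 cm²)/(12.9 cm²) × 3.17 m/s = 22.0 m/s.
Applying Bernoulli between the two ends and solving for P₂: P₂ = P₁ + ½ρ(v₁² − v₂²) − ρgΔh.
P₂ = 344000 + ½·748·(3.17² − 22.0²) − 748·9.8·(−17.0) = 344000 + (-178000) − (-125000) = 291000 Pa.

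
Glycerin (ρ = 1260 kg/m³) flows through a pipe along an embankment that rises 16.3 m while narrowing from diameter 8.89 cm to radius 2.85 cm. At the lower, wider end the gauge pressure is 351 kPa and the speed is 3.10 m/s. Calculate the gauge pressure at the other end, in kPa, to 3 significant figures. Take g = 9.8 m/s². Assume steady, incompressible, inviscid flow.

P₂ ≈ 120 kPa

By continuity, v₂ = v₁·A₁/A₂ = 3.10·(62.1/25.5) = 7.54 m/s.
Applying Bernoulli between the two ends and solving for P₂: P₂ = P₁ + ½ρ(v₁² − v₂²) − ρgΔh.
P₂ = 351000 + ½·1260·(3.10² − 7.54²) − 1260·9.8·(+16.3) = 351000 + (-29800) − (201000) = 120000 Pa.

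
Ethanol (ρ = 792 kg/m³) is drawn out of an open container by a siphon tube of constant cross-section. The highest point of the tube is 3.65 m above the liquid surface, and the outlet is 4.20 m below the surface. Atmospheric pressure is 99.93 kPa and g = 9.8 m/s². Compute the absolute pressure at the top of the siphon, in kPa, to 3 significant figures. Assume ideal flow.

P_top ≈ 39.0 kPa

Bernoulli surface→outlet gives ½v² = g·h_out, so v = √(2·9.8·4.20) = 9.07 m/s.
The bore is uniform, so the speed at the crest is the same v. Bernoulli surface→crest: P_atm = P_top + ½ρv² + ρg·h_top.
P_top = 99930 − ½·792·9.07² − 792·9.8·3.65 = 39000 Pa.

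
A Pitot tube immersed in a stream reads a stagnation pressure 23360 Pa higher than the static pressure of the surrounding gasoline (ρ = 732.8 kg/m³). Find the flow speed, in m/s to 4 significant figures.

The dynamic pressure equals the rise in static pressure at the stagnation point: ΔP = ½ρv².
v = √(2ΔP/ρ) = √(2·23360/732.8) = 7.985 m/s.

v = 7.985 m/s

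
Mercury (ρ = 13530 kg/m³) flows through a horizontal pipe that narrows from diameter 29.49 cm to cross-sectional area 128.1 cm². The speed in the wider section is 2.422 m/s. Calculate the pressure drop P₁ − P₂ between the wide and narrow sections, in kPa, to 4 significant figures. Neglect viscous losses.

ΔP ≈ 1089 kPa

Continuity gives A₁v₁ = A₂v₂, so v₂ = (683.0 cm²)/(128.1 cm²) × 2.422 m/s = 12.91 m/s.
With no height change, Bernoulli's equation is P₁ + ½ρv₁² = P₂ + ½ρv₂².
P₁ − P₂ = ½·13530·(12.91² − 2.422²) = ½·13530·160.9 = 1089000 Pa.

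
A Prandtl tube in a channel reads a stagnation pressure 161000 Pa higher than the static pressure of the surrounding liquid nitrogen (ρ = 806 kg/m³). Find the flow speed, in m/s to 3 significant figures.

20.0 m/s

The dynamic pressure equals the rise in static pressure at the stagnation point: ΔP = ½ρv².
v = √(2ΔP/ρ) = √(2·161000/806) = 20.0 m/s.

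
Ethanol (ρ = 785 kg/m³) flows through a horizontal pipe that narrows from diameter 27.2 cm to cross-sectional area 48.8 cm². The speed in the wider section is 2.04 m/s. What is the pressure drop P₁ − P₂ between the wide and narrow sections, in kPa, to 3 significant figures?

The volume flow rate is constant, so v₂ = (A₁/A₂)v₁ = (581/48.8)·2.04 = 24.3 m/s.
The pipe is horizontal, so Bernoulli reduces to P₁ + ½ρv₁² = P₂ + ½ρv₂².
P₁ − P₂ = ½·785·(24.3² − 2.04²) = ½·785·586 = 230000 Pa.

ΔP ≈ 230 kPa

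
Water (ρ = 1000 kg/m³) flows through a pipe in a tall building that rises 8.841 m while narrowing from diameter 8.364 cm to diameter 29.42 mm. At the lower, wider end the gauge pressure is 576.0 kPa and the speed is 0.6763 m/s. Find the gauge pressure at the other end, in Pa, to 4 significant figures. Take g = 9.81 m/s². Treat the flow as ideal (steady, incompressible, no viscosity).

Mass conservation (A₁v₁ = A₂v₂) gives v₂ = 0.6763 × 54.94/6.798 = 5.466 m/s.
Applying Bernoulli between the two ends and solving for P₂: P₂ = P₁ + ½ρ(v₁² − v₂²) − ρgΔh.
P₂ = 576000 + ½·1000·(0.6763² − 5.466²) − 1000·9.81·(+8.841) = 576000 + (-14710) − (86730) = 474600 Pa.

474600 Pa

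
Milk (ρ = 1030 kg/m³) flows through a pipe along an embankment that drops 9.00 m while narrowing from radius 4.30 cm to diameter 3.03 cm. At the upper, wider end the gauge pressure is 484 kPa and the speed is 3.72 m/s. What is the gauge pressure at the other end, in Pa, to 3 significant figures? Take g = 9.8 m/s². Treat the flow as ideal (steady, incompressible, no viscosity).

P₂ ≈ 119000 Pa

The volume flow rate is constant, so v₂ = (A₁/A₂)v₁ = (58.1/7.21)·3.72 = 30.0 m/s.
Applying Bernoulli between the two ends and solving for P₂: P₂ = P₁ + ½ρ(v₁² − v₂²) − ρgΔh.
P₂ = 484000 + ½·1030·(3.72² − 30.0²) − 1030·9.8·(−9.00) = 484000 + (-455000) − (-90800) = 119000 Pa.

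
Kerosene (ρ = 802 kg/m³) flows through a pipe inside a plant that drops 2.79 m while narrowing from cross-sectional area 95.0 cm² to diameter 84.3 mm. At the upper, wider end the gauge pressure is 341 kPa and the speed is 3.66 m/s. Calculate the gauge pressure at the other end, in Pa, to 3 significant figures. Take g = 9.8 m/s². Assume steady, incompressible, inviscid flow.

P₂ ≈ 353000 Pa

The volume flow rate is constant, so v₂ = (A₁/A₂)v₁ = (95.0/55.8)·3.66 = 6.23 m/s.
Energy conservation along the streamline gives P₂ = P₁ − ½ρ(v₂² − v₁²) − ρg(h₂ − h₁).
P₂ = 341000 + ½·802·(3.66² − 6.23²) − 802·9.8·(−2.79) = 341000 + (-10200) − (-21900) = 353000 Pa.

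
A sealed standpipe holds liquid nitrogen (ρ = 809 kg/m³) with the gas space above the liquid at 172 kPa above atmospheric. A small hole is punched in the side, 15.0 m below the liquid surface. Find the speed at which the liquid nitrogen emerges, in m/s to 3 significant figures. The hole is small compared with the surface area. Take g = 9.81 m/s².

Take point 1 at the surface (v₁ ≈ 0) and point 2 at the hole (at atmospheric pressure). Bernoulli: P₁ + ρg h = P_atm + ½ρv₂².
With P₁ − P_atm = 172000 Pa, v₂ = √(2gh + 2ΔP/ρ) = √(2·9.81·15.0 + 2·172000/809) = 26.8 m/s.

v ≈ 26.8 m/s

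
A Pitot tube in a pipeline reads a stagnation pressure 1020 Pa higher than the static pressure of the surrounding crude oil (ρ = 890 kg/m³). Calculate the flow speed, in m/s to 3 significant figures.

Bernoulli between the free stream and the stagnation point: ½ρv² = P_stag − P_static.
v = √(2ΔP/ρ) = √(2·1020/890) = 1.51 m/s.

v = 1.51 m/s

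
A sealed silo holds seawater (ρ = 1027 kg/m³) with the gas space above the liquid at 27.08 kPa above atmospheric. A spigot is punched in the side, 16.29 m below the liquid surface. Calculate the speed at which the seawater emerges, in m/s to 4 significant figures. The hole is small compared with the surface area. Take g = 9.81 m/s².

Take point 1 at the surface (v₁ ≈ 0) and point 2 at the hole (at atmospheric pressure). Bernoulli: P₁ + ρg h = P_atm + ½ρv₂².
With P₁ − P_atm = 27080 Pa, v₂ = √(2gh + 2ΔP/ρ) = √(2·9.81·16.29 + 2·27080/1027) = 19.30 m/s.

v = 19.30 m/s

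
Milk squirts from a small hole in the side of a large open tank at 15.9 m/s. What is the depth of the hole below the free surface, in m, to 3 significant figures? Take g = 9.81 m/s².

12.9 m

Inverting v = √(2gh) gives h = v² / 2g.
h = 15.9²/(2·9.81) = 253/19.62 = 12.9 m.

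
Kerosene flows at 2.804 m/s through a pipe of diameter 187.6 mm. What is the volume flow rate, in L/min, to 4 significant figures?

4650 L/min

Q = A·v = 0.02764 m² × 2.804 m/s = 0.07751 m³/s.
Converting: 0.07751 m³/s × 60000 = 4650 L/min.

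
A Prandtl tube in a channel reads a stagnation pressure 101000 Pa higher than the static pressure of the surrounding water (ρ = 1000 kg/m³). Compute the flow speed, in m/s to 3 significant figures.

Bernoulli between the free stream and the stagnation point: ½ρv² = P_stag − P_static.
v = √(2ΔP/ρ) = √(2·101000/1000) = 14.2 m/s.

v = 14.2 m/s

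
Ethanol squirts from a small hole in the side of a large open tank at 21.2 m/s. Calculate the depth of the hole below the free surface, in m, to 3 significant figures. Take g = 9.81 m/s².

Inverting v = √(2gh) gives h = v² / 2g.
h = 21.2²/(2·9.81) = 449/19.62 = 22.9 m.

22.9 m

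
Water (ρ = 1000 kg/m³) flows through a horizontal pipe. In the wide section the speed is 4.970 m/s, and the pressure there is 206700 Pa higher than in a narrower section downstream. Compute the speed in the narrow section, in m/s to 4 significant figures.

20.93 m/s

Horizontal Bernoulli: P₁ + ½ρv₁² = P₂ + ½ρv₂², so v₂² = v₁² + 2(P₁ − P₂)/ρ.
v₂ = √(4.970² + 2·206700/1000) = √(24.70 + 413.4) = 20.93 m/s.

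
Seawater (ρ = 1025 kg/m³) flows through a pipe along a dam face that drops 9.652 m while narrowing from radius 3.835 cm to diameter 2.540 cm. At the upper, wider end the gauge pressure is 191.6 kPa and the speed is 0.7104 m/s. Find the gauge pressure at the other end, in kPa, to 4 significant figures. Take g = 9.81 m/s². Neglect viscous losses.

By continuity, v₂ = v₁·A₁/A₂ = 0.7104·(46.20/5.067) = 6.478 m/s.
Applying Bernoulli between the two ends and solving for P₂: P₂ = P₁ + ½ρ(v₁² − v₂²) − ρgΔh.
P₂ = 191600 + ½·1025·(0.7104² − 6.478²) − 1025·9.81·(−9.652) = 191600 + (-21250) − (-97050) = 267400 Pa.

P₂ ≈ 267.4 kPa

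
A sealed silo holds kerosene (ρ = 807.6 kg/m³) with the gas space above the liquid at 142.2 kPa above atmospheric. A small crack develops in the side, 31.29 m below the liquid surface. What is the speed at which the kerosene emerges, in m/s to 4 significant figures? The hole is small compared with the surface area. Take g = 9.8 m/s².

Take point 1 at the surface (v₁ ≈ 0) and point 2 at the hole (at atmospheric pressure). Bernoulli: P₁ + ρg h = P_atm + ½ρv₂².
With P₁ − P_atm = 142200 Pa, v₂ = √(2gh + 2ΔP/ρ) = √(2·9.8·31.29 + 2·142200/807.6) = 31.07 m/s.

v ≈ 31.07 m/s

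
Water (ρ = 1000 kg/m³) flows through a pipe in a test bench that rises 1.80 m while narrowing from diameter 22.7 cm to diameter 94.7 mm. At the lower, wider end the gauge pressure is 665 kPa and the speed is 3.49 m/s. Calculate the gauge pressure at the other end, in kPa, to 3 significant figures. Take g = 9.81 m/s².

P₂ ≈ 452 kPa

Mass conservation (A₁v₁ = A₂v₂) gives v₂ = 3.49 × 405/70.4 = 20.1 m/s.
Applying Bernoulli between the two ends and solving for P₂: P₂ = P₁ + ½ρ(v₁² − v₂²) − ρgΔh.
P₂ = 665000 + ½·1000·(3.49² − 20.1²) − 1000·9.81·(+1.80) = 665000 + (-195000) − (17700) = 452000 Pa.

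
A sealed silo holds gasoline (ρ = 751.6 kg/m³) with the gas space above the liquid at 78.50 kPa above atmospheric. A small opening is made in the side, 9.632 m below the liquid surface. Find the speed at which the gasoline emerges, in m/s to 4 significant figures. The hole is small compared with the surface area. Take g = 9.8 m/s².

v = 19.94 m/s

Take point 1 at the surface (v₁ ≈ 0) and point 2 at the hole (at atmospheric pressure). Bernoulli: P₁ + ρg h = P_atm + ½ρv₂².
With P₁ − P_atm = 78500 Pa, v₂ = √(2gh + 2ΔP/ρ) = √(2·9.8·9.632 + 2·78500/751.6) = 19.94 m/s.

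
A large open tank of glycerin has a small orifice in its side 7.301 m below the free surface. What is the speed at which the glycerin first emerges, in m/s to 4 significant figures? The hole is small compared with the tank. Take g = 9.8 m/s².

Bernoulli from surface to hole (P equal, v_surface ≈ 0): v = √(2gh) = √(2×9.8×7.301) = 11.96 m/s.

11.96 m/s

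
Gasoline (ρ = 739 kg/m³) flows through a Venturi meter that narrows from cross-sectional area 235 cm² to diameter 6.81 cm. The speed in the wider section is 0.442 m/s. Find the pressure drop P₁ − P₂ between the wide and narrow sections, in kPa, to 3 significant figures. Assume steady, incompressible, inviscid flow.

Mass conservation (A₁v₁ = A₂v₂) gives v₂ = 0.442 × 235/36.4 = 2.85 m/s.
Along the horizontal streamline, P + ½ρv² is constant.
P₁ − P₂ = ½·739·(2.85² − 0.442²) = ½·739·7.94 = 2930 Pa.

ΔP ≈ 2.93 kPa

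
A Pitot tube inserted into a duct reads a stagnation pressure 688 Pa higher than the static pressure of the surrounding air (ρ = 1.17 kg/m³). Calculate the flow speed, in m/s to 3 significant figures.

34.3 m/s

At the stagnation point the flow is brought to rest, so Bernoulli gives P_stag − P_static = ½ρv².
v = √(2ΔP/ρ) = √(2·688/1.17) = 34.3 m/s.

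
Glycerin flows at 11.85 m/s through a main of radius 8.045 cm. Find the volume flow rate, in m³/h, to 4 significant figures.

Q = A·v = 0.02033 m² × 11.85 m/s = 0.2409 m³/s.
Converting: 0.2409 m³/s × 3600 = 867.4 m³/h.

867.4 m³/h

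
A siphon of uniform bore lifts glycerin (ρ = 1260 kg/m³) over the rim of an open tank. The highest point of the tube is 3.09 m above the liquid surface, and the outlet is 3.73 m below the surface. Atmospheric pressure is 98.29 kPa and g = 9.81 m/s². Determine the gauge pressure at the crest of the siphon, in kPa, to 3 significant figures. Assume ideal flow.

P_gauge ≈ -84.3 kPa

From the surface to the outlet (both open to atmosphere, surface at rest): v = √(2g·h_out) = √(2·9.81·3.73) = 8.55 m/s.
The bore is uniform, so the speed at the crest is the same v. Bernoulli surface→crest: P_atm = P_top + ½ρv² + ρg·h_top.
P_top = 98290 − ½·1260·8.55² − 1260·9.81·3.09 = 14000 Pa. So P_gauge = P_top − P_atm = -84300 Pa.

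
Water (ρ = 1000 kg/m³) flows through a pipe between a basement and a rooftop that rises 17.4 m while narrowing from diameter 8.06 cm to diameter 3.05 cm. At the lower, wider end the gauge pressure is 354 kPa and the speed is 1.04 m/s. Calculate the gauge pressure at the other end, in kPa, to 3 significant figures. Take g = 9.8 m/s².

Mass conservation (A₁v₁ = A₂v₂) gives v₂ = 1.04 × 51.0/7.31 = 7.26 m/s.
Energy conservation along the streamline gives P₂ = P₁ − ½ρ(v₂² − v₁²) − ρg(h₂ − h₁).
P₂ = 354000 + ½·1000·(1.04² − 7.26²) − 1000·9.8·(+17.4) = 354000 + (-25800) − (171000) = 158000 Pa.

P₂ ≈ 158 kPa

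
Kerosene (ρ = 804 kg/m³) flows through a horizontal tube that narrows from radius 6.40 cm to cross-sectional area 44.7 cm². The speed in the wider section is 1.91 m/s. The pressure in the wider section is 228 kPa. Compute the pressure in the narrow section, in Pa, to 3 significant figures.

Mass conservation (A₁v₁ = A₂v₂) gives v₂ = 1.91 × 129/44.7 = 5.50 m/s.
The pipe is horizontal, so Bernoulli reduces to P₁ + ½ρv₁² = P₂ + ½ρv₂².
P₂ = P₁ − ½ρ(v₂² − v₁²) = 228000 − ½·804·(5.50² − 1.91²) = 228000 − 10700 = 217000 Pa.

217000 Pa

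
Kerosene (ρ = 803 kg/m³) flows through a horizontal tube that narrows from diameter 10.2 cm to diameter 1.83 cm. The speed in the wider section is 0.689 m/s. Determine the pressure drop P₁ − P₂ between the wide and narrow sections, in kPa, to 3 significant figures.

ΔP ≈ 184 kPa

The volume flow rate is constant, so v₂ = (A₁/A₂)v₁ = (81.7/2.63)·0.689 = 21.4 m/s.
With no height change, Bernoulli's equation is P₁ + ½ρv₁² = P₂ + ½ρv₂².
P₁ − P₂ = ½·803·(21.4² − 0.689²) = ½·803·458 = 184000 Pa.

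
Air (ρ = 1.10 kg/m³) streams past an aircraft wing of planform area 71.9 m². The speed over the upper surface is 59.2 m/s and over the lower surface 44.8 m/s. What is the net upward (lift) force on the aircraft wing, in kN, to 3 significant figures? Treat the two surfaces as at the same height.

The faster flow above has the lower pressure; Bernoulli (same height) gives ΔP = ½ρ(v_up² − v_low²).
ΔP = ½·1.10·(59.2² − 44.8²) = 824 Pa.
Lift = ΔP · A = 824 × 71.9 = 59200 N.

F ≈ 59.2 kN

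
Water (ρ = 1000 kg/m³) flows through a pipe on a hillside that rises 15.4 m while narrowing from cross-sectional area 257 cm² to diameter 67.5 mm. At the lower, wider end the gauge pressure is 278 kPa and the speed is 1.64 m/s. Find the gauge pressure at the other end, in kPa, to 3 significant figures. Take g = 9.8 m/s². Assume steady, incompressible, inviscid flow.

The volume flow rate is constant, so v₂ = (A₁/A₂)v₁ = (257/35.8)·1.64 = 11.8 m/s.
Energy conservation along the streamline gives P₂ = P₁ − ½ρ(v₂² − v₁²) − ρg(h₂ − h₁).
P₂ = 278000 + ½·1000·(1.64² − 11.8²) − 1000·9.8·(+15.4) = 278000 + (-68000) − (151000) = 59100 Pa.

P₂ = 59.1 kPa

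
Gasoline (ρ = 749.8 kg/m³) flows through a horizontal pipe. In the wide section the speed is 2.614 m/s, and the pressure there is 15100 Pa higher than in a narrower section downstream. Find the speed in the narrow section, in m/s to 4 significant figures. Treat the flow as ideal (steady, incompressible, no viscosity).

Horizontal Bernoulli: P₁ + ½ρv₁² = P₂ + ½ρv₂², so v₂² = v₁² + 2(P₁ − P₂)/ρ.
v₂ = √(2.614² + 2·15100/749.8) = √(6.833 + 40.28) = 6.864 m/s.

v₂ ≈ 6.864 m/s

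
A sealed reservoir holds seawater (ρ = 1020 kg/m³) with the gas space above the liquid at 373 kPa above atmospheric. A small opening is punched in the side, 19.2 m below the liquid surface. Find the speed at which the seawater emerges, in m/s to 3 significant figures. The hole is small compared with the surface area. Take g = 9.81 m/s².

Take point 1 at the surface (v₁ ≈ 0) and point 2 at the hole (at atmospheric pressure). Bernoulli: P₁ + ρg h = P_atm + ½ρv₂².
With P₁ − P_atm = 373000 Pa, v₂ = √(2gh + 2ΔP/ρ) = √(2·9.81·19.2 + 2·373000/1020) = 33.3 m/s.

33.3 m/s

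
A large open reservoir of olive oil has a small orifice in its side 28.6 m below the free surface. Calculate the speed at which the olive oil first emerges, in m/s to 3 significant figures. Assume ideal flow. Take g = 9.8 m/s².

23.7 m/s

Torricelli's result v = √(2gh) gives v = √(2·9.8·28.6) = 23.7 m/s.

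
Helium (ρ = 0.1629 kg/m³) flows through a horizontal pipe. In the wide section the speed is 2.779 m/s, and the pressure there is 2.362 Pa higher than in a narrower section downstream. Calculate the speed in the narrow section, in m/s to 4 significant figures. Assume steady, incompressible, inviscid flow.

v₂ ≈ 6.060 m/s

With h₁ = h₂, rearranging Bernoulli gives v₂ = √(v₁² + 2ΔP/ρ).
v₂ = √(2.779² + 2·2.362/0.1629) = √(7.723 + 29.00) = 6.060 m/s.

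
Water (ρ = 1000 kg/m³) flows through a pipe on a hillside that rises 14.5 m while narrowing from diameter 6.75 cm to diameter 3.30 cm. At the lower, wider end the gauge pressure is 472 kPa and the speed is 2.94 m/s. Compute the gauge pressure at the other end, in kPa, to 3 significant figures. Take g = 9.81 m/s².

Continuity gives A₁v₁ = A₂v₂, so v₂ = (35.8 cm²)/(8.55 cm²) × 2.94 m/s = 12.3 m/s.
Bernoulli: P₁ + ½ρv₁² + ρg h₁ = P₂ + ½ρv₂² + ρg h₂, so P₂ = P₁ + ½ρ(v₁² − v₂²) − ρg(h₂ − h₁).
P₂ = 472000 + ½·1000·(2.94² − 12.3²) − 1000·9.81·(+14.5) = 472000 + (-71300) − (142000) = 258000 Pa.

P₂ = 258 kPa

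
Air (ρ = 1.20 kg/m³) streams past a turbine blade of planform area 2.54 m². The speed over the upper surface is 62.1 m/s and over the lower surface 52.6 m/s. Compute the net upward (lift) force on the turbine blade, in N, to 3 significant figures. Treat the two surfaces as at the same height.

From P + ½ρv² = const at equal height, P_low − P_up = ½ρ(v_up² − v_low²).
ΔP = ½·1.20·(62.1² − 52.6²) = 654 Pa.
Lift = ΔP · A = 654 × 2.54 = 1660 N.

F ≈ 1660 N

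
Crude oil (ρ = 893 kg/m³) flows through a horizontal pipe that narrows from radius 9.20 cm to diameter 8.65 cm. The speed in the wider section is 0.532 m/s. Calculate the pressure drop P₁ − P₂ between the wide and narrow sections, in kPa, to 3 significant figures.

ΔP = 2.46 kPa

The volume flow rate is constant, so v₂ = (A₁/A₂)v₁ = (266/58.8)·0.532 = 2.41 m/s.
With no height change, Bernoulli's equation is P₁ + ½ρv₁² = P₂ + ½ρv₂².
P₁ − P₂ = ½·893·(2.41² − 0.532²) = ½·893·5.51 = 2460 Pa.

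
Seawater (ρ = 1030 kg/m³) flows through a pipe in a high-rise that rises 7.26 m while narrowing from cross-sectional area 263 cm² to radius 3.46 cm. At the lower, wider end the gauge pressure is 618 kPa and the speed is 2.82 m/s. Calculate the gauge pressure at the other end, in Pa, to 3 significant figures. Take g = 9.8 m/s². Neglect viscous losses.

P₂ ≈ 349000 Pa

By continuity, v₂ = v₁·A₁/A₂ = 2.82·(263/37.6) = 19.7 m/s.
Applying Bernoulli between the two ends and solving for P₂: P₂ = P₁ + ½ρ(v₁² − v₂²) − ρgΔh.
P₂ = 618000 + ½·1030·(2.82² − 19.7²) − 1030·9.8·(+7.26) = 618000 + (-196000) − (73300) = 349000 Pa.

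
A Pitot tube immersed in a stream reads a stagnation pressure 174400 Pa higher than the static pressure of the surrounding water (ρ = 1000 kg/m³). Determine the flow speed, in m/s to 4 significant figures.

At the stagnation point the flow is brought to rest, so Bernoulli gives P_stag − P_static = ½ρv².
v = √(2ΔP/ρ) = √(2·174400/1000) = 18.68 m/s.

v ≈ 18.68 m/s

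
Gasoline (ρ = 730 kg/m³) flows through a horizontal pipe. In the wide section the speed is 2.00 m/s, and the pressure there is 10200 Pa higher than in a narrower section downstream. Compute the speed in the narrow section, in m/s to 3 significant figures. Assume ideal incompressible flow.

Along the level pipe P + ½ρv² is conserved, hence v₂² = v₁² + 2(P₁ − P₂)/ρ.
v₂ = √(2.00² + 2·10200/730) = √(4.00 + 27.9) = 5.65 m/s.

v₂ ≈ 5.65 m/s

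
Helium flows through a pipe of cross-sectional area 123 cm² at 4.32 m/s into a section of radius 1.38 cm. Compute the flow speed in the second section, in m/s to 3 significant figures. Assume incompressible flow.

Mass conservation (A₁v₁ = A₂v₂) gives v₂ = 4.32 × 123/5.98 = 88.8 m/s.

v₂ ≈ 88.8 m/s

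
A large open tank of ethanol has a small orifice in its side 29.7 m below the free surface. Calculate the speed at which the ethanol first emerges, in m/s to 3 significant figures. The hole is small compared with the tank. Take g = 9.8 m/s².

Bernoulli from surface to hole (P equal, v_surface ≈ 0): v = √(2gh) = √(2×9.8×29.7) = 24.1 m/s.

24.1 m/s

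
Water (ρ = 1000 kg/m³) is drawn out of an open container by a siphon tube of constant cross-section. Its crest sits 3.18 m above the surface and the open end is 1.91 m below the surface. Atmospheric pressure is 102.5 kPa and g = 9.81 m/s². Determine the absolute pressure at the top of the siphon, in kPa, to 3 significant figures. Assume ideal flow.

P_top ≈ 52.6 kPa

Bernoulli surface→outlet gives ½v² = g·h_out, so v = √(2·9.81·1.91) = 6.12 m/s.
Continuity keeps v the same throughout the tube; from surface to crest, P_atm + 0 = P_top + ½ρv² + ρg·h_top.
P_top = 102500 − ½·1000·6.12² − 1000·9.81·3.18 = 52600 Pa.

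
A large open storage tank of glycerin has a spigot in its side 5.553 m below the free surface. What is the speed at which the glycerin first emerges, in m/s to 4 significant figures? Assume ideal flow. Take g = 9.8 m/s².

The surface is effectively still and both ends are open, so ½v² = gh and v = √(2·9.8·5.553) = 10.43 m/s.

v ≈ 10.43 m/s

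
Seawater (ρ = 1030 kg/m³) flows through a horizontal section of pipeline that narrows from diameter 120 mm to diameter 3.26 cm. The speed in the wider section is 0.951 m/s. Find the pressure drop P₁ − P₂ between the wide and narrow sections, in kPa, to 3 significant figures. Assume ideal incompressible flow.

By continuity, v₂ = v₁·A₁/A₂ = 0.951·(113/8.35) = 12.9 m/s.
The pipe is horizontal, so Bernoulli reduces to P₁ + ½ρv₁² = P₂ + ½ρv₂².
P₁ − P₂ = ½·1030·(12.9² − 0.951²) = ½·1030·165 = 85000 Pa.

ΔP ≈ 85.0 kPa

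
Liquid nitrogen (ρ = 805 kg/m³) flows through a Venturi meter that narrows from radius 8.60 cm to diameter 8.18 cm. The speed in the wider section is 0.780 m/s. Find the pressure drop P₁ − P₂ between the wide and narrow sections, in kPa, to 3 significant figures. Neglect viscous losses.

Mass conservation (A₁v₁ = A₂v₂) gives v₂ = 0.780 × 232/52.6 = 3.45 m/s.
Bernoulli (h₁ = h₂): P₁ − P₂ = ½ρ(v₂² − v₁²).
P₁ − P₂ = ½·805·(3.45² − 0.780²) = ½·805·11.3 = 4540 Pa.

ΔP = 4.54 kPa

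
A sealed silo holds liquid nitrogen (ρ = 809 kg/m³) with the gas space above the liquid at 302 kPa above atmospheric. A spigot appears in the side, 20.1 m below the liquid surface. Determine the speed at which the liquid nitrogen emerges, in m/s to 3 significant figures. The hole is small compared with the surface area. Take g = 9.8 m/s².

v = 33.8 m/s

Take point 1 at the surface (v₁ ≈ 0) and point 2 at the hole (at atmospheric pressure). Bernoulli: P₁ + ρg h = P_atm + ½ρv₂².
With P₁ − P_atm = 302000 Pa, v₂ = √(2gh + 2ΔP/ρ) = √(2·9.8·20.1 + 2·302000/809) = 33.8 m/s.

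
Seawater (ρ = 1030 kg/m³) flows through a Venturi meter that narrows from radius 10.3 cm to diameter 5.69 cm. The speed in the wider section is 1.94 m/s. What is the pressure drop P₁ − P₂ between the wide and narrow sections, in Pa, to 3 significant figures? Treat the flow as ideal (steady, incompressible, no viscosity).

ΔP = 331000 Pa

Mass conservation (A₁v₁ = A₂v₂) gives v₂ = 1.94 × 333/25.4 = 25.4 m/s.
The pipe is horizontal, so Bernoulli reduces to P₁ + ½ρv₁² = P₂ + ½ρv₂².
P₁ − P₂ = ½·1030·(25.4² − 1.94²) = ½·1030·643 = 331000 Pa.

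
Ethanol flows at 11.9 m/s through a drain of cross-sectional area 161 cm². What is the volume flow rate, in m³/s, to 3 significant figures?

Q = 0.192 m³/s

Q = A·v = 0.0161 m² × 11.9 m/s = 0.192 m³/s.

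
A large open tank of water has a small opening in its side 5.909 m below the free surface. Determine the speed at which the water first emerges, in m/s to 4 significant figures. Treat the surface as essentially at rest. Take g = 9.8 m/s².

Bernoulli from surface to hole (P equal, v_surface ≈ 0): v = √(2gh) = √(2×9.8×5.909) = 10.76 m/s.

v ≈ 10.76 m/s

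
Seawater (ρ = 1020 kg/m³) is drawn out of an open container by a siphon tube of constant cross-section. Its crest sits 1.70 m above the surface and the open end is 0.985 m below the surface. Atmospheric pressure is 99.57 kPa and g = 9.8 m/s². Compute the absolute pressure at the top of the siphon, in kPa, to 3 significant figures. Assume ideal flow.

P_top ≈ 72.7 kPa

From the surface to the outlet (both open to atmosphere, surface at rest): v = √(2g·h_out) = √(2·9.8·0.985) = 4.39 m/s.
Continuity keeps v the same throughout the tube; from surface to crest, P_atm + 0 = P_top + ½ρv² + ρg·h_top.
P_top = 99570 − ½·1020·4.39² − 1020·9.8·1.70 = 72700 Pa.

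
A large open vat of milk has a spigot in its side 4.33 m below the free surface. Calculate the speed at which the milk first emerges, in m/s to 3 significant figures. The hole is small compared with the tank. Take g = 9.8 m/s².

v ≈ 9.21 m/s

With the surface at rest and both surface and jet at atmospheric pressure, Bernoulli gives ρg h = ½ρv², so v = √(2gh) = √(2·9.8·4.33) = 9.21 m/s.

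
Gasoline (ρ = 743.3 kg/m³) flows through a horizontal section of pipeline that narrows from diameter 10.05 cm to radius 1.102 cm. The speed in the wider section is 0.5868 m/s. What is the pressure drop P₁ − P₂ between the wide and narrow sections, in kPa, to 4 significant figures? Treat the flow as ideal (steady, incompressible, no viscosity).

ΔP ≈ 55.20 kPa

The volume flow rate is constant, so v₂ = (A₁/A₂)v₁ = (79.33/3.815)·0.5868 = 12.20 m/s.
With no height change, Bernoulli's equation is P₁ + ½ρv₁² = P₂ + ½ρv₂².
P₁ − P₂ = ½·743.3·(12.20² − 0.5868²) = ½·743.3·148.5 = 55200 Pa.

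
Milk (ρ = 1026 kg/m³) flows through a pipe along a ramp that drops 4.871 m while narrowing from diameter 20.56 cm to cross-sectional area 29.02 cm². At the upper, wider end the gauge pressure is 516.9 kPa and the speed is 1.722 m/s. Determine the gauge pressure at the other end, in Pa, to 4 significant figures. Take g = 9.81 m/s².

368400 Pa

Mass conservation (A₁v₁ = A₂v₂) gives v₂ = 1.722 × 332.0/29.02 = 19.70 m/s.
Bernoulli: P₁ + ½ρv₁² + ρg h₁ = P₂ + ½ρv₂² + ρg h₂, so P₂ = P₁ + ½ρ(v₁² − v₂²) − ρg(h₂ − h₁).
P₂ = 516900 + ½·1026·(1.722² − 19.70²) − 1026·9.81·(−4.871) = 516900 + (-197600) − (-49030) = 368400 Pa.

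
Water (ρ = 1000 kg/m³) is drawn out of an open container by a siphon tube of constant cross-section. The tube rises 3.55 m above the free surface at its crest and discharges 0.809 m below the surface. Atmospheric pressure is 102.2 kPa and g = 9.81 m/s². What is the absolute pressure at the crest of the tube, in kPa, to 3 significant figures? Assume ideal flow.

P_top ≈ 59.4 kPa

The outlet speed comes from Torricelli: v = √(2g·0.809) = 3.98 m/s.
Continuity keeps v the same throughout the tube; from surface to crest, P_atm + 0 = P_top + ½ρv² + ρg·h_top.
P_top = 102200 − ½·1000·3.98² − 1000·9.81·3.55 = 59400 Pa.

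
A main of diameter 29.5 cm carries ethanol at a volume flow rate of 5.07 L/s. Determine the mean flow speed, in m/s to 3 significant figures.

0.0742 m/s

Q = 5.07 L/s = 0.00507 m³/s.
v = Q/A = 0.00507 / 0.0683 = 0.0742 m/s.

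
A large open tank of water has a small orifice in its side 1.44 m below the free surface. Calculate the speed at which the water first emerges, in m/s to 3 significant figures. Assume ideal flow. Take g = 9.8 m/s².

5.31 m/s

Bernoulli from surface to hole (P equal, v_surface ≈ 0): v = √(2gh) = √(2×9.8×1.44) = 5.31 m/s.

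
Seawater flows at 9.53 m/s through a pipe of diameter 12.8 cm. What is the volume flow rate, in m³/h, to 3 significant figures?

441 m³/h

Q = A·v = 0.0129 m² × 9.53 m/s = 0.123 m³/s.
Converting: 0.123 m³/s × 3600 = 441 m³/h.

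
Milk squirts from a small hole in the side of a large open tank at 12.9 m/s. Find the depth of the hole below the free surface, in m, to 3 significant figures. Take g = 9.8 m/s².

h = 8.49 m

For a small hole in a large open tank, ½v² = gh, giving h = v²/(2g).
h = 12.9²/(2·9.8) = 166/19.60 = 8.49 m.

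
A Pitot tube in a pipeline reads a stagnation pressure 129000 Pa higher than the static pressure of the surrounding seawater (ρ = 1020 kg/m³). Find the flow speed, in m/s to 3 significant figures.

At the stagnation point the flow is brought to rest, so Bernoulli gives P_stag − P_static = ½ρv².
v = √(2ΔP/ρ) = √(2·129000/1020) = 15.9 m/s.

v = 15.9 m/s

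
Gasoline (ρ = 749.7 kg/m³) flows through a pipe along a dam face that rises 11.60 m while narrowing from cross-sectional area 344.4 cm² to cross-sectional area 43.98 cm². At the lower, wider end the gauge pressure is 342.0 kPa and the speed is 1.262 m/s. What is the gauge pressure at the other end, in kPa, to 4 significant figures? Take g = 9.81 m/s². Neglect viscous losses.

P₂ ≈ 220.7 kPa

By continuity, v₂ = v₁·A₁/A₂ = 1.262·(344.4/43.98) = 9.883 m/s.
Applying Bernoulli between the two ends and solving for P₂: P₂ = P₁ + ½ρ(v₁² − v₂²) − ρgΔh.
P₂ = 342000 + ½·749.7·(1.262² − 9.883²) − 749.7·9.81·(+11.60) = 342000 + (-36010) − (85310) = 220700 Pa.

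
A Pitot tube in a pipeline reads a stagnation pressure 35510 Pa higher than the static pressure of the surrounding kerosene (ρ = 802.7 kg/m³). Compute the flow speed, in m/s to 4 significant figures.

v ≈ 9.406 m/s

At the stagnation point the flow is brought to rest, so Bernoulli gives P_stag − P_static = ½ρv².
v = √(2ΔP/ρ) = √(2·35510/802.7) = 9.406 m/s.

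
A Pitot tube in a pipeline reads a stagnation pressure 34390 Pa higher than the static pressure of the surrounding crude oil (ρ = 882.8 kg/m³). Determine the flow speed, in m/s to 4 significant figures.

8.827 m/s

At the stagnation point the flow is brought to rest, so Bernoulli gives P_stag − P_static = ½ρv².
v = √(2ΔP/ρ) = √(2·34390/882.8) = 8.827 m/s.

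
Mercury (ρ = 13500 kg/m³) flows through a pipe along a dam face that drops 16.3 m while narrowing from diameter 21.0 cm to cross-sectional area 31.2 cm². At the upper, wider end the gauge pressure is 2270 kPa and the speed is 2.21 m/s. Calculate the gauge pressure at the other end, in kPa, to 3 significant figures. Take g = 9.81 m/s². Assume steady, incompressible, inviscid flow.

Mass conservation (A₁v₁ = A₂v₂) gives v₂ = 2.21 × 346/31.2 = 24.5 m/s.
Energy conservation along the streamline gives P₂ = P₁ − ½ρ(v₂² − v₁²) − ρg(h₂ − h₁).
P₂ = 2270000 + ½·13500·(2.21² − 24.5²) − 13500·9.81·(−16.3) = 2270000 + (-4030000) − (-2160000) = 399000 Pa.

399 kPa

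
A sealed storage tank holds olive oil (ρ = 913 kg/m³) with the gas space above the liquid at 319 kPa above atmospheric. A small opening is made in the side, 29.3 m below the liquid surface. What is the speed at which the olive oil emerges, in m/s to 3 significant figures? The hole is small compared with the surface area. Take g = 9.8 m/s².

Take point 1 at the surface (v₁ ≈ 0) and point 2 at the hole (at atmospheric pressure). Bernoulli: P₁ + ρg h = P_atm + ½ρv₂².
With P₁ − P_atm = 319000 Pa, v₂ = √(2gh + 2ΔP/ρ) = √(2·9.8·29.3 + 2·319000/913) = 35.7 m/s.

v = 35.7 m/s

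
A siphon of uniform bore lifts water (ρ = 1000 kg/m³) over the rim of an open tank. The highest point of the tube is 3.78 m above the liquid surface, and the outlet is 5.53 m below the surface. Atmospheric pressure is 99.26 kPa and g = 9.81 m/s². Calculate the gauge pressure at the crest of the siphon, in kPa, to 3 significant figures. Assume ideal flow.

Bernoulli surface→outlet gives ½v² = g·h_out, so v = √(2·9.81·5.53) = 10.4 m/s.
Continuity keeps v the same throughout the tube; from surface to crest, P_atm + 0 = P_top + ½ρv² + ρg·h_top.
P_top = 99260 − ½·1000·10.4² − 1000·9.81·3.78 = 7930 Pa. So P_gauge = P_top − P_atm = -91300 Pa.

P_gauge ≈ -91.3 kPa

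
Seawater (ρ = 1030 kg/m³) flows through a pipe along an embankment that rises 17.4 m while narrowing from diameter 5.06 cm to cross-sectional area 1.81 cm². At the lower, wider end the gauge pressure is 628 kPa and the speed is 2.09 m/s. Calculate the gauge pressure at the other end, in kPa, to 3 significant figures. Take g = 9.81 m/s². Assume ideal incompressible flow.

Continuity gives A₁v₁ = A₂v₂, so v₂ = (20.1 cm²)/(1.81 cm²) × 2.09 m/s = 23.2 m/s.
Bernoulli: P₁ + ½ρv₁² + ρg h₁ = P₂ + ½ρv₂² + ρg h₂, so P₂ = P₁ + ½ρ(v₁² − v₂²) − ρg(h₂ − h₁).
P₂ = 628000 + ½·1030·(2.09² − 23.2²) − 1030·9.81·(+17.4) = 628000 + (-275000) − (176000) = 177000 Pa.

P₂ ≈ 177 kPa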